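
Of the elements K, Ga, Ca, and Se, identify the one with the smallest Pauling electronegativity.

K

K is in period 4, group 1; Ca is in period 4, group 2; Ga is in period 4, group 13; Se is in period 4, group 16.
Atoms toward the upper right of the periodic table pull bonding electrons most strongly.
All lie in period 4, so electronegativity increases left to right.
The smallest Pauling electronegativity among these belongs to K.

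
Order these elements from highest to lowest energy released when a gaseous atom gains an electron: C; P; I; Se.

C is in period 2, group 14; P is in period 3, group 15; Se is in period 4, group 16; I is in period 5, group 17.
EA tends to increase across a period and decrease down a group, though the pattern is less regular than for IE or radius.
These sit on a diagonal, where the across-period and down-group effects partly cancel.
C > P: the two effects oppose for this pair; the down-group effect wins (122 vs 72 kJ/mol).
Se > C: period and group pull opposite ways; the across-period shift dominates (195 vs 122 kJ/mol).
I > Se: the two effects oppose for this pair; the across-period effect wins (295 vs 195 kJ/mol).
For reference (kJ/mol): C 122, P 72, Se 195, I 295.
So from highest to lowest: I > Se > C > P.

I, Se, C, P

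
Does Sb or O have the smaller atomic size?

O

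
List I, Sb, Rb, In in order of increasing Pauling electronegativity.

Smaller atoms with higher effective nuclear charge are more electronegative.
All lie in period 5, so electronegativity increases left to right.
So from lowest to highest: Rb < In < Sb < I.

Rb < In < Sb < I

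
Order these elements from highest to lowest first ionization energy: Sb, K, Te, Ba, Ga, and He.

First ionization energy rises across a period (greater Z_eff holds electrons more tightly) and falls down a group (valence electrons are farther from the nucleus).
Here both period and group differ, so the two effects have to be weighed against each other.
Ba > K: period and group pull opposite ways; the across-period shift dominates (503 vs 419 kJ/mol).
Ga > Ba: relative to Ba, both the across-period and down-group shifts push Ga's first ionization energy up.
Sb > Ga: the two effects oppose for this pair; the across-period effect wins (831 vs 579 kJ/mol).
Te > Sb: Te lies to the right of Sb in period 5, so the across-period effect alone puts Te higher.
He > Te: relative to Te, both the across-period and down-group shifts push He's first ionization energy up.
Tabulated first ionization energy (kJ/mol): He 2372, K 419, Ga 579, Sb 831, Te 869, Ba 503.
So from highest to lowest: He > Te > Sb > Ga > Ba > K.

He > Te > Sb > Ga > Ba > K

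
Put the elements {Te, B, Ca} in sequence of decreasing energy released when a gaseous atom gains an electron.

B is in period 2, group 13; Ca is in period 4, group 2; Te is in period 5, group 16.
Adding an electron releases more energy for atoms nearer the top right (short of the noble gases).
These span different periods and groups, so the two trends combine.
B > Ca: relative to Ca, both the across-period and down-group shifts push B's electron affinity up.
Te > B: period and group pull opposite ways; the across-period shift dominates (190 vs 27 kJ/mol).
Tabulated electron affinity (kJ/mol): B 27, Ca 2, Te 190.
So from highest to lowest: Te > B > Ca.

Te > B > Ca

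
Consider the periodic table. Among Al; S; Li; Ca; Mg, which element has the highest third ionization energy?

Li

The third ionization energy removes an electron from the +2 ion. For each element: Al²⁺ still has 1 valence electron; S²⁺ still has 4 valence electrons; Li²⁺ is already 1 electron into the core; Ca²⁺ is the bare [Ar] core; Mg²⁺ is the bare [Ne] core.
Core electrons are held far more tightly than valence electrons, so Ca, Mg and Li top the IE_3 order.
Valence configurations: Al²⁺ [Ne]3s¹, S²⁺ [Ne]3s²3p².
Approximate IE_3 values (kJ/mol): Al 2745, S 3357, Li 11815, Ca 4912, Mg 7733.
Overall IE_3 order: Al < S < Ca < Mg < Li.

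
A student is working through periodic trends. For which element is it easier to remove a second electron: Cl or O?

Cl

Consider each +1 ion: Cl⁺ still has 6 valence electrons; O⁺ still has 5 valence electrons.
All are still removing valence electrons, so compare the +1 ions as you would atoms: IE_2 generally rises across a period (higher Z_eff) and falls down a group (larger shell), subject to the usual subshell exceptions.
Valence configurations: Cl⁺ [Ne]3s²3p⁴, O⁺ [He]2s²2p³.
Approximate IE_2 values (kJ/mol): Cl 2298, O 3388.
Overall IE_2 order: Cl < O.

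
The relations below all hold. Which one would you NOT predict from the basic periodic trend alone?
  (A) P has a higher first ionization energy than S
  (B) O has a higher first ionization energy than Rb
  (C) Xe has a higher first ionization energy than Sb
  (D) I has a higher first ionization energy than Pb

The general trend: first ionization energy increases across a period and decreases down a group.
(A) P (period 3, group 15) vs S (period 3, group 16): the stated order contradicts the simple trend.
(B) O (period 2, group 16) vs Rb (period 5, group 1): the stated order agrees with the simple trend.
(C) Xe (period 5, group 18) vs Sb (period 5, group 15): the stated order agrees with the simple trend.
(D) I (period 5, group 17) vs Pb (period 6, group 14): the stated order agrees with the simple trend.
The exception is (A): S (3p⁴) ionizes more easily than half-filled P (3p³) because the paired 3p electron in S is pushed out by e⁻–e⁻ repulsion.

(A)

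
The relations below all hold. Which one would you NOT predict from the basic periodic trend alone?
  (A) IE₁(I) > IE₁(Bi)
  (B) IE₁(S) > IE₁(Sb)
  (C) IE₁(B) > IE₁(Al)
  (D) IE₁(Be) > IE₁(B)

(D)

The general trend: first ionisation energy increases across a period and decreases down a group.
(A) I (period 5, group 17) vs Bi (period 6, group 15): the stated order agrees with the simple trend.
(B) S (period 3, group 16) vs Sb (period 5, group 15): the stated order agrees with the simple trend.
(C) B (period 2, group 13) vs Al (period 3, group 13): the stated order agrees with the simple trend.
(D) Be (period 2, group 2) vs B (period 2, group 13): the stated order contradicts the simple trend.
The exception is (D): removing B's lone 2p electron is easier than breaking Be's filled 2s².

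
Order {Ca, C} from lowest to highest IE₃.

The third ionization energy removes an electron from the +2 ion. For each element: Ca²⁺ is the bare [Ar] core; C²⁺ still has 2 valence electrons.
Pulling an electron out of a noble-gas core costs far more than removing a remaining valence electron, so Ca sits at the high end of IE_3.
Approximate IE_3 values (kJ/mol): Ca 4912, C 4620.
Putting it together, IE_3: C < Ca.

C, Ca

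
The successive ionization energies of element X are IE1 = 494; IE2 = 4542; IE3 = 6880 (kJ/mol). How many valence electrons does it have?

Look for the largest jump between consecutive ionization energies: IE2/IE1 ≈ 9.2, far larger than any earlier ratio.
That jump marks the point where a core electron is being removed. So the atom has 1 valence electron.

1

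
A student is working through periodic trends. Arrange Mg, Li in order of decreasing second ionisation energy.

Li > Mg

Consider each +1 ion: Mg⁺ still has 1 valence electron; Li⁺ is the bare [He] core.
Breaking into a closed-shell core is much more expensive than removing a leftover valence electron — Li has the largest IE_2 here.
Tabulated IE_2 (kJ/mol): Mg 1451, Li 7298.
Hence IE_2: Mg < Li.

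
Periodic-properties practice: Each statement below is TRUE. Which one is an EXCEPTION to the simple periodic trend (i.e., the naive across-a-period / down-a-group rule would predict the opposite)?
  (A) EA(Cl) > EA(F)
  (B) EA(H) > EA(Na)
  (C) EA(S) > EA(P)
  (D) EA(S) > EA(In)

(A)

The general trend: electron affinity increases across a period and decreases down a group.
(A) Cl (period 3, group 17) vs F (period 2, group 17): the stated order contradicts the simple trend.
(B) H (period 1, group 1) vs Na (period 3, group 1): the stated order agrees with the simple trend.
(C) S (period 3, group 16) vs P (period 3, group 15): the stated order agrees with the simple trend.
(D) S (period 3, group 16) vs In (period 5, group 13): the stated order agrees with the simple trend.
The exception is (A): F's small 2p subshell makes the incoming electron feel strong e⁻–e⁻ repulsion, so Cl actually releases more energy on gaining an electron.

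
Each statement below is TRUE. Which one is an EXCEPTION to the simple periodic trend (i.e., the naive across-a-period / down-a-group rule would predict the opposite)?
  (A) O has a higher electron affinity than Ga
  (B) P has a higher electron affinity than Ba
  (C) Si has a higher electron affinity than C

(C)

The general trend: electron affinity increases across a period and decreases down a group.
(A) O (period 2, group 16) vs Ga (period 4, group 13): the stated order agrees with the simple trend.
(B) P (period 3, group 15) vs Ba (period 6, group 2): the stated order agrees with the simple trend.
(C) Si (period 3, group 14) vs C (period 2, group 14): the stated order contradicts the simple trend.
The exception is (C): Si's larger, more diffuse 3p orbitals accept an added electron slightly more readily than C's compact 2p.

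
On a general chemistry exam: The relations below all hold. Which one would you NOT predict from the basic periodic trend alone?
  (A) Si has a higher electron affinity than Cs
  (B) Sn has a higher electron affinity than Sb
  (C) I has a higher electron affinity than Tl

(B)

The general trend: electron affinity increases across a period and decreases down a group.
(A) Si (period 3, group 14) vs Cs (period 6, group 1): the stated order agrees with the simple trend.
(B) Sn (period 5, group 14) vs Sb (period 5, group 15): the stated order contradicts the simple trend.
(C) I (period 5, group 17) vs Tl (period 6, group 13): the stated order agrees with the simple trend.
The exception is (B): adding an electron to Sb's half-filled 5p³ is unfavourable, so Sn has the more exothermic EA.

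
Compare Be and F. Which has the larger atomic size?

Be is in period 2, group 2; F is in period 2, group 17.
Across a period the added protons contract the valence shell; down a group each new principal shell makes the atom larger.
All lie in period 2, so atomic radius increases right to left.
So Be has the larger atomic size (Be > F).

Be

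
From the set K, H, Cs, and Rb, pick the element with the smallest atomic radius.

Across a period the added protons contract the valence shell; down a group each new principal shell makes the atom larger.
All are in group 1, so atomic radius increases down the group.
The smallest atomic radius among these belongs to H.

H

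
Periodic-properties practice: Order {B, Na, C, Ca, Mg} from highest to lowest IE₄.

B > Mg > Na > Ca > C

After 3 electrons have been removed, what remains? B³⁺ is the bare [He] core; Na³⁺ is already 2 electrons into the core; C³⁺ still has 1 valence electron; Ca³⁺ is already 1 electron into the core; Mg³⁺ is already 1 electron into the core.
Core electrons are held far more tightly than valence electrons, so Ca, Na, Mg and B top the IE_4 order.
Tabulated IE_4 (kJ/mol): B 25026, Na 9543, C 6223, Ca 6491, Mg 10543.
Hence IE_4: C < Ca < Na < Mg < B.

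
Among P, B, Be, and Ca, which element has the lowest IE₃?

IE_3 is the cost of taking one more electron from the +2 cation: P²⁺ still has 3 valence electrons; B²⁺ still has 1 valence electron; Be²⁺ is the bare [He] core; Ca²⁺ is the bare [Ar] core.
Breaking into a closed-shell core is much more expensive than removing a leftover valence electron — Ca and Be have the largest IE_3 here.
Valence configurations: P²⁺ [Ne]3s²3p¹, B²⁺ [He]2s¹.
The numbers (kJ/mol): P 2914, B 3660, Be 14849, Ca 4912.
Overall IE_3 order: P < B < Ca < Be.

P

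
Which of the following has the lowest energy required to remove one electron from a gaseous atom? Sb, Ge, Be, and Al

Al

Be is in period 2, group 2; Al is in period 3, group 13; Ge is in period 4, group 14; Sb is in period 5, group 15.
IE₁ increases left→right with effective nuclear charge and decreases top→bottom as the valence shell moves farther out.
A diagonal step moves right (one effect) and down (the opposite effect) at once.
Ge > Al: the two effects oppose for this pair; the across-period effect wins (762 vs 578 kJ/mol).
Sb > Ge: the two effects oppose for this pair; the across-period effect wins (831 vs 762 kJ/mol).
Be > Sb: the two effects oppose for this pair; the down-group effect wins (900 vs 831 kJ/mol).
Tabulated first ionization energy (kJ/mol): Be 900, Al 578, Ge 762, Sb 831.
The lowest energy required to remove one electron from a gaseous atom among these belongs to Al.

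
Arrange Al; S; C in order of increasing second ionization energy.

The second ionization energy removes an electron from the +1 ion. For each element: Al⁺ still has 2 valence electrons; S⁺ still has 5 valence electrons; C⁺ still has 3 valence electrons.
All are still removing valence electrons, so compare the +1 ions as you would atoms: IE_2 generally rises across a period (higher Z_eff) and falls down a group (larger shell), subject to the usual subshell exceptions.
Valence configurations: Al⁺ [Ne]3s², S⁺ [Ne]3s²3p³, C⁺ [He]2s²2p¹.
The numbers (kJ/mol): Al 1817, S 2252, C 2353.
Overall IE_2 order: Al < S < C.

Al < S < C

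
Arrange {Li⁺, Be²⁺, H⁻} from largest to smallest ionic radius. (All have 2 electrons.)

H⁻ > Li⁺ > Be²⁺

All of these have 2 electrons, so size is governed by nuclear charge alone: the more protons, the stronger the pull on the same electron cloud, and the smaller the ion.
Nuclear charges: Be²⁺ (Z=4), Li⁺ (Z=3), H⁻ (Z=1).
Largest to smallest: H⁻ > Li⁺ > Be²⁺.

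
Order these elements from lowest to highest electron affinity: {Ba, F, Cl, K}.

F is in period 2, group 17; Cl is in period 3, group 17; K is in period 4, group 1; Ba is in period 6, group 2.
Electron affinity generally becomes more exothermic across a period toward the halogens and less exothermic down a group.
Neither a single period nor a single group — weigh both effects.
K > Ba: period and group pull opposite ways; the down-group shift dominates (48 vs 14 kJ/mol).
F > K: both effects reinforce here, so F is clearly the higher of the two.
Cl > F: this pair runs against the simple trend — see the exception note.
Note the exception: Cl has a higher electron affinity than F, contrary to the simple trend — F's small 2p subshell makes the incoming electron feel strong e⁻–e⁻ repulsion, so Cl actually releases more energy on gaining an electron.
For reference (kJ/mol): F 328, Cl 349, K 48, Ba 14.
So from lowest to highest: Ba < K < F < Cl.

Ba, K, F, Cl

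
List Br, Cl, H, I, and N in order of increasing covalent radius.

H < N < Cl < Br < I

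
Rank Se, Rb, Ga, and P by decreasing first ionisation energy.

P > Se > Ga > Rb

P is in period 3, group 15; Ga is in period 4, group 13; Se is in period 4, group 16; Rb is in period 5, group 1.
IE₁ increases left→right with effective nuclear charge and decreases top→bottom as the valence shell moves farther out.
Here both period and group differ, so the two effects have to be weighed against each other.
Ga > Rb: relative to Rb, both the across-period and down-group shifts push Ga's first ionization energy up.
Se > Ga: Se lies to the right of Ga in period 4, so the across-period effect alone puts Se higher.
P > Se: the two effects oppose for this pair; the down-group effect wins (1012 vs 941 kJ/mol).
For reference (kJ/mol): P 1012, Ga 579, Se 941, Rb 403.
So from highest to lowest: P > Se > Ga > Rb.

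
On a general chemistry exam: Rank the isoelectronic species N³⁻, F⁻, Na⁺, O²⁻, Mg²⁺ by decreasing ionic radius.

All of these have 10 electrons, so size is governed by nuclear charge alone: the more protons, the stronger the pull on the same electron cloud, and the smaller the ion.
Nuclear charges: Mg²⁺ (Z=12), Na⁺ (Z=11), F⁻ (Z=9), O²⁻ (Z=8), N³⁻ (Z=7).
Largest to smallest: N³⁻ > O²⁻ > F⁻ > Na⁺ > Mg²⁺.

N³⁻ > O²⁻ > F⁻ > Na⁺ > Mg²⁺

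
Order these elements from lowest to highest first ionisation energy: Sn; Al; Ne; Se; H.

Al < Sn < Se < H < Ne

H is in period 1, group 1; Ne is in period 2, group 18; Al is in period 3, group 13; Se is in period 4, group 16; Sn is in period 5, group 14.
Across a period the outer electron is held more tightly (higher IE₁); down a group it sits in a higher shell, more shielded, and comes off more easily.
Here both period and group differ, so the two effects have to be weighed against each other.
Sn > Al: period and group pull opposite ways; the across-period shift dominates (709 vs 578 kJ/mol).
Se > Sn: both effects reinforce here, so Se is clearly the higher of the two.
H > Se: period and group pull opposite ways; the down-group shift dominates (1312 vs 941 kJ/mol).
Ne > H: the two effects oppose for this pair; the across-period effect wins (2081 vs 1312 kJ/mol).
Approximate values (kJ/mol): H 1312, Ne 2081, Al 578, Se 941, Sn 709.
So from lowest to highest: Al < Sn < Se < H < Ne.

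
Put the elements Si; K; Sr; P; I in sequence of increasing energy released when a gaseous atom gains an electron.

EA tends to increase across a period and decrease down a group, though the pattern is less regular than for IE or radius.
These span different periods and groups, so the two trends combine.
K > Sr: period and group pull opposite ways; the down-group shift dominates (48 vs 5 kJ/mol).
P > K: both effects reinforce here, so P is clearly the higher of the two.
Si > P: this pair runs against the simple trend — see the exception note.
I > Si: period and group pull opposite ways; the across-period shift dominates (295 vs 134 kJ/mol).
Note the exception: Si has a higher electron affinity than P, contrary to the simple trend — adding an electron to P's half-filled 3p³ is unfavourable, so Si (3p²) has the more exothermic EA.
Tabulated electron affinity (kJ/mol): Si 134, P 72, K 48, Sr 5, I 295.
So from lowest to highest: Sr < K < P < Si < I.

Sr, K, P, Si, I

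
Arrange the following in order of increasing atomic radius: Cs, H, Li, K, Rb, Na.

H is in period 1, group 1; Li is in period 2, group 1; Na is in period 3, group 1; K is in period 4, group 1; Rb is in period 5, group 1; Cs is in period 6, group 1.
Radius decreases left→right (rising Z_eff, same n) and increases top→bottom (higher n).
All are in group 1, so atomic radius increases down the group.
So from smallest to largest: H < Li < Na < K < Rb < Cs.

H < Li < Na < K < Rb < Cs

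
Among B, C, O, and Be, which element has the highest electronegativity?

Atoms toward the upper right of the periodic table pull bonding electrons most strongly.
All lie in period 2, so electronegativity increases left to right.
The highest electronegativity among these belongs to O.

O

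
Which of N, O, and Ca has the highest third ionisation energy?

IE_3 is the cost of taking one more electron from the +2 cation: N²⁺ still has 3 valence electrons; O²⁺ still has 4 valence electrons; Ca²⁺ is the bare [Ar] core.
Usually core removal costs more than valence removal, but here the competition is close: a tightly held n=2 valence electron can cost more to remove than an n=3 core electron, so the actual values have to decide it.
Valence configurations: N²⁺ [He]2s²2p¹, O²⁺ [He]2s²2p².
The numbers (kJ/mol): N 4578, O 5300, Ca 4912.
Overall IE_3 order: N < Ca < O.

O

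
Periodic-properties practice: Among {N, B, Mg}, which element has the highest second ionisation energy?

After 1 electron has been removed, what remains? N⁺ still has 4 valence electrons; B⁺ still has 2 valence electrons; Mg⁺ still has 1 valence electron.
All are still removing valence electrons, so compare the +1 ions as you would atoms: IE_2 generally rises across a period (higher Z_eff) and falls down a group (larger shell), subject to the usual subshell exceptions.
Valence configurations: N⁺ [He]2s²2p², B⁺ [He]2s², Mg⁺ [Ne]3s¹.
The numbers (kJ/mol): N 2856, B 2427, Mg 1451.
Putting it together, IE_2: Mg < B < N.

N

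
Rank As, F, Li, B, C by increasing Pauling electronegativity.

Li is in period 2, group 1; B is in period 2, group 13; C is in period 2, group 14; F is in period 2, group 17; As is in period 4, group 15.
Smaller atoms with higher effective nuclear charge are more electronegative.
Neither a single period nor a single group — weigh both effects.
B > Li: both are in period 2; the period trend gives B the larger value.
As > B: period and group pull opposite ways; the across-period shift dominates (2.18 vs 2.04).
C > As: the two effects oppose for this pair; the down-group effect wins (2.55 vs 2.18).
F > C: both are in period 2; the period trend gives F the larger value.
For reference (Pauling): Li 0.98, B 2.04, C 2.55, F 3.98, As 2.18.
So from lowest to highest: Li < B < As < C < F.

Li < B < As < C < F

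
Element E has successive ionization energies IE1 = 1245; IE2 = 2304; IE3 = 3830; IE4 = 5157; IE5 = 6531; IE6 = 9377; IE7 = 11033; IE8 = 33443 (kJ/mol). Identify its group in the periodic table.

Look for the largest jump between consecutive ionization energies: IE8/IE7 ≈ 3.0, far larger than any earlier ratio.
That jump marks the point where a core electron is being removed. So the atom has 7 valence electrons.
A main-group element with 7 valence electrons is in group 17.

Group 17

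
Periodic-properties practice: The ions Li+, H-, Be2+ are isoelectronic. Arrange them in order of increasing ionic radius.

Be2+ < Li+ < H-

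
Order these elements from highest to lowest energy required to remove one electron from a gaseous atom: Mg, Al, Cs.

Mg > Al > Cs

Mg is in period 3, group 2; Al is in period 3, group 13; Cs is in period 6, group 1.
Across a period the outer electron is held more tightly (higher IE₁); down a group it sits in a higher shell, more shielded, and comes off more easily.
Neither a single period nor a single group — weigh both effects.
Al > Cs: both effects reinforce here, so Al is clearly the higher of the two.
Mg > Al: this pair runs against the simple trend — see the exception note.
Note the exception: Mg has a higher first ionization energy than Al, contrary to the simple trend — Al's single 3p electron is easier to remove than one from Mg's filled 3s².
Approximate values (kJ/mol): Mg 738, Al 578, Cs 376.
So from highest to lowest: Mg > Al > Cs.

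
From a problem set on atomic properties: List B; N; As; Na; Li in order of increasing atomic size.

N < B < As < Li < Na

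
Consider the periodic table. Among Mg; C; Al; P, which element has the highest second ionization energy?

C

The second ionization energy removes an electron from the +1 ion. For each element: Mg⁺ still has 1 valence electron; C⁺ still has 3 valence electrons; Al⁺ still has 2 valence electrons; P⁺ still has 4 valence electrons.
All are still removing valence electrons, so compare the +1 ions as you would atoms: IE_2 generally rises across a period (higher Z_eff) and falls down a group (larger shell), subject to the usual subshell exceptions.
Valence configurations: Mg⁺ [Ne]3s¹, C⁺ [He]2s²2p¹, Al⁺ [Ne]3s², P⁺ [Ne]3s²3p².
Tabulated IE_2 (kJ/mol): Mg 1451, C 2353, Al 1817, P 1907.
Overall IE_2 order: Mg < Al < P < C.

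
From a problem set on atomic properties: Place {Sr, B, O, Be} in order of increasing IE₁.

Be is in period 2, group 2; B is in period 2, group 13; O is in period 2, group 16; Sr is in period 5, group 2.
First ionization energy rises across a period (greater Z_eff holds electrons more tightly) and falls down a group (valence electrons are farther from the nucleus).
Here both period and group differ, so the two effects have to be weighed against each other.
B > Sr: both effects reinforce here, so B is clearly the higher of the two.
Be > B: this pair runs against the simple trend — see the exception note.
O > Be: O lies to the right of Be in period 2, so the across-period effect alone puts O higher.
Note the exception: Be has a higher first ionization energy than B, contrary to the simple trend — removing B's lone 2p electron is easier than breaking Be's filled 2s².
Tabulated first ionization energy (kJ/mol): Be 900, B 801, O 1314, Sr 550.
So from lowest to highest: Sr < B < Be < O.

Sr < B < Be < O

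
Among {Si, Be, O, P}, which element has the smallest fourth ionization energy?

Si

The fourth ionization energy removes an electron from the +3 ion. For each element: Si³⁺ still has 1 valence electron; Be³⁺ is already 1 electron into the core; O³⁺ still has 3 valence electrons; P³⁺ still has 2 valence electrons.
Pulling an electron out of a noble-gas core costs far more than removing a remaining valence electron, so Be sits at the high end of IE_4.
Valence configurations: Si³⁺ [Ne]3s¹, O³⁺ [He]2s²2p¹, P³⁺ [Ne]3s².
Tabulated IE_4 (kJ/mol): Si 4356, Be 21007, O 7469, P 4964.
Hence IE_4: Si < P < O < Be.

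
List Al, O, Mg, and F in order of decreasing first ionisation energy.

F, O, Mg, Al

O is in period 2, group 16; F is in period 2, group 17; Mg is in period 3, group 2; Al is in period 3, group 13.
First ionization energy rises across a period (greater Z_eff holds electrons more tightly) and falls down a group (valence electrons are farther from the nucleus).
These span different periods and groups, so the two trends combine.
Mg > Al: this pair runs against the simple trend — see the exception note.
O > Mg: both effects reinforce here, so O is clearly the higher of the two.
F > O: both are in period 2; the period trend gives F the larger value.
Note the exception: Mg has a higher first ionization energy than Al, contrary to the simple trend — Al's single 3p electron is easier to remove than one from Mg's filled 3s².
For reference (kJ/mol): O 1314, F 1681, Mg 738, Al 578.
So from highest to lowest: F > O > Mg > Al.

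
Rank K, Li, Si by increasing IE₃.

Si < K < Li

After 2 electrons have been removed, what remains? K²⁺ is already 1 electron into the core; Li²⁺ is already 1 electron into the core; Si²⁺ still has 2 valence electrons.
Pulling an electron out of a noble-gas core costs far more than removing a remaining valence electron, so K and Li sit at the high end of IE_3.
Approximate IE_3 values (kJ/mol): K 4420, Li 11815, Si 3232.
Hence IE_3: Si < K < Li.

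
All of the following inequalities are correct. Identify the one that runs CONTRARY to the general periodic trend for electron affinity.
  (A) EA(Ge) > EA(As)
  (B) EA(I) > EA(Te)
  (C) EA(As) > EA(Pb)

The general trend: electron affinity increases across a period and decreases down a group.
(A) Ge (period 4, group 14) vs As (period 4, group 15): the stated order contradicts the simple trend.
(B) I (period 5, group 17) vs Te (period 5, group 16): the stated order agrees with the simple trend.
(C) As (period 4, group 15) vs Pb (period 6, group 14): the stated order agrees with the simple trend.
The exception is (A): adding an electron to As's half-filled 4p³ is unfavourable, so Ge (4p²) has the more exothermic EA.

(A)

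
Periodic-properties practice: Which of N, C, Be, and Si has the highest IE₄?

Be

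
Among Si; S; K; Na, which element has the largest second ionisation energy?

Na

IE_2 is the cost of taking one more electron from the +1 cation: Si⁺ still has 3 valence electrons; S⁺ still has 5 valence electrons; K⁺ is the bare [Ar] core; Na⁺ is the bare [Ne] core.
Pulling an electron out of a noble-gas core costs far more than removing a remaining valence electron, so K and Na sit at the high end of IE_2.
Valence configurations: Si⁺ [Ne]3s²3p¹, S⁺ [Ne]3s²3p³.
Tabulated IE_2 (kJ/mol): Si 1577, S 2252, K 3052, Na 4562.
Hence IE_2: Si < S < K < Na.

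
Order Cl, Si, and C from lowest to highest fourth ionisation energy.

After 3 electrons have been removed, what remains? Cl³⁺ still has 4 valence electrons; Si³⁺ still has 1 valence electron; C³⁺ still has 1 valence electron.
All are still removing valence electrons, so compare the +3 ions as you would atoms: IE_4 generally rises across a period (higher Z_eff) and falls down a group (larger shell), subject to the usual subshell exceptions.
Valence configurations: Cl³⁺ [Ne]3s²3p², Si³⁺ [Ne]3s¹, C³⁺ [He]2s¹.
Approximate IE_4 values (kJ/mol): Cl 5159, Si 4356, C 6223.
So the fourth ionization energies run Si < Cl < C.

Si, Cl, C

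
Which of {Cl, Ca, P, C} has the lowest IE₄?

P

After 3 electrons have been removed, what remains? Cl³⁺ still has 4 valence electrons; Ca³⁺ is already 1 electron into the core; P³⁺ still has 2 valence electrons; C³⁺ still has 1 valence electron.
Pulling an electron out of a noble-gas core costs far more than removing a remaining valence electron, so Ca sits at the high end of IE_4.
Valence configurations: Cl³⁺ [Ne]3s²3p², P³⁺ [Ne]3s², C³⁺ [He]2s¹.
Approximate IE_4 values (kJ/mol): Cl 5159, Ca 6491, P 4964, C 6223.
Putting it together, IE_4: P < Cl < C < Ca.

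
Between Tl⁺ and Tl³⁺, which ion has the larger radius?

Both ions have Z = 81 protons, but Tl³⁺ has lost more electrons, so its remaining electrons feel a larger effective nuclear charge per electron and are pulled in more tightly.
Higher positive charge → smaller ion, so Tl⁺ > Tl³⁺.

Tl⁺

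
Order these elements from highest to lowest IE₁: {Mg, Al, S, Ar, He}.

He is in period 1, group 18; Mg is in period 3, group 2; Al is in period 3, group 13; S is in period 3, group 16; Ar is in period 3, group 18.
Removing the outermost electron gets harder across a period and easier down a group.
Neither a single period nor a single group — weigh both effects.
Mg > Al: this pair runs against the simple trend — see the exception note.
S > Mg: S lies to the right of Mg in period 3, so the across-period effect alone puts S higher.
Ar > S: both are in period 3; the period trend gives Ar the larger value.
He > Ar: they share group 18; the group trend gives He the larger value.
Note the exception: Mg has a higher first ionization energy than Al, contrary to the simple trend — Al's single 3p electron is easier to remove than one from Mg's filled 3s².
Tabulated first ionization energy (kJ/mol): He 2372, Mg 738, Al 578, S 1000, Ar 1521.
So from highest to lowest: He > Ar > S > Mg > Al.

He > Ar > S > Mg > Al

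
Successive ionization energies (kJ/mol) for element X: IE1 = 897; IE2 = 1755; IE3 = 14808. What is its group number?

Group 2

Look for the largest jump between consecutive ionization energies: IE3/IE2 ≈ 8.4, far larger than any earlier ratio.
That jump marks the point where a core electron is being removed. So the atom has 2 valence electrons.
A main-group element with 2 valence electrons is in group 2.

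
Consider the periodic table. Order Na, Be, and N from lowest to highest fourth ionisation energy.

N < Na < Be

The fourth ionization energy removes an electron from the +3 ion. For each element: Na³⁺ is already 2 electrons into the core; Be³⁺ is already 1 electron into the core; N³⁺ still has 2 valence electrons.
Pulling an electron out of a noble-gas core costs far more than removing a remaining valence electron, so Na and Be sit at the high end of IE_4.
The numbers (kJ/mol): Na 9543, Be 21007, N 7475.
Putting it together, IE_4: N < Na < Be.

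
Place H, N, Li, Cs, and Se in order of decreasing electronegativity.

N > Se > H > Li > Cs

H is in period 1, group 1; Li is in period 2, group 1; N is in period 2, group 15; Se is in period 4, group 16; Cs is in period 6, group 1.
EN rises left→right (higher Z_eff, smaller atoms) and falls top→bottom (larger, more shielded atoms).
Neither a single period nor a single group — weigh both effects.
Li > Cs: they share group 1; the group trend gives Li the larger value.
H > Li: they share group 1; the group trend gives H the larger value.
Se > H: period and group pull opposite ways; the across-period shift dominates (2.55 vs 2.20).
N > Se: period and group pull opposite ways; the down-group shift dominates (3.04 vs 2.55).
Approximate values (Pauling): H 2.20, Li 0.98, N 3.04, Se 2.55, Cs 0.79.
So from highest to lowest: N > Se > H > Li > Cs.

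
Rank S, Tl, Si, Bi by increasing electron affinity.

Tl < Bi < Si < S

Adding an electron releases more energy for atoms nearer the top right (short of the noble gases).
Neither a single period nor a single group — weigh both effects.
Bi > Tl: Bi lies to the right of Tl in period 6, so the across-period effect alone puts Bi higher.
Si > Bi: period and group pull opposite ways; the down-group shift dominates (134 vs 91 kJ/mol).
S > Si: both are in period 3; the period trend gives S the larger value.
Approximate values (kJ/mol): Si 134, S 200, Tl 19, Bi 91.
So from lowest to highest: Tl < Bi < Si < S.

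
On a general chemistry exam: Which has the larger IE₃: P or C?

The third ionization energy removes an electron from the +2 ion. For each element: P²⁺ still has 3 valence electrons; C²⁺ still has 2 valence electrons.
All are still removing valence electrons, so compare the +2 ions as you would atoms: IE_3 generally rises across a period (higher Z_eff) and falls down a group (larger shell), subject to the usual subshell exceptions.
Valence configurations: P²⁺ [Ne]3s²3p¹, C²⁺ [He]2s².
Tabulated IE_3 (kJ/mol): P 2914, C 4620.
So the third ionization energies run P < C.

C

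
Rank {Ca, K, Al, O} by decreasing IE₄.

Consider each +3 ion: Ca³⁺ is already 1 electron into the core; K³⁺ is already 2 electrons into the core; Al³⁺ is the bare [Ne] core; O³⁺ still has 3 valence electrons.
Usually core removal costs more than valence removal, but here the competition is close: a tightly held n=2 valence electron can cost more to remove than an n=3 core electron, so the actual values have to decide it.
Approximate IE_4 values (kJ/mol): Ca 6491, K 5877, Al 11577, O 7469.
Hence IE_4: K < Ca < O < Al.

Al > O > Ca > K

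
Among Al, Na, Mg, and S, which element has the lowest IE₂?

Mg

IE_2 is the cost of taking one more electron from the +1 cation: Al⁺ still has 2 valence electrons; Na⁺ is the bare [Ne] core; Mg⁺ still has 1 valence electron; S⁺ still has 5 valence electrons.
Pulling an electron out of a noble-gas core costs far more than removing a remaining valence electron, so Na sits at the high end of IE_2.
Valence configurations: Al⁺ [Ne]3s², Mg⁺ [Ne]3s¹, S⁺ [Ne]3s²3p³.
The numbers (kJ/mol): Al 1817, Na 4562, Mg 1451, S 2252.
Overall IE_2 order: Mg < Al < S < Na.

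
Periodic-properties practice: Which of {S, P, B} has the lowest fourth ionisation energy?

After 3 electrons have been removed, what remains? S³⁺ still has 3 valence electrons; P³⁺ still has 2 valence electrons; B³⁺ is the bare [He] core.
Breaking into a closed-shell core is much more expensive than removing a leftover valence electron — B has the largest IE_4 here.
Valence configurations: S³⁺ [Ne]3s²3p¹, P³⁺ [Ne]3s².
S³⁺ loses a lone 3p electron whereas P³⁺ must break into a filled 3s² pair, so IE_4(P) > IE_4(S) even though S has the higher nuclear charge.
Tabulated IE_4 (kJ/mol): S 4556, P 4964, B 25026.
Putting it together, IE_4: S < P < B.

S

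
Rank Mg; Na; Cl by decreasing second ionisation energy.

Na > Cl > Mg

Consider each +1 ion: Mg⁺ still has 1 valence electron; Na⁺ is the bare [Ne] core; Cl⁺ still has 6 valence electrons.
Core electrons are held far more tightly than valence electrons, so Na tops the IE_2 order.
Valence configurations: Mg⁺ [Ne]3s¹, Cl⁺ [Ne]3s²3p⁴.
Tabulated IE_2 (kJ/mol): Mg 1451, Na 4562, Cl 2298.
Overall IE_2 order: Mg < Cl < Na.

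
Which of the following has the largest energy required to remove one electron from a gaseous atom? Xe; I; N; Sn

N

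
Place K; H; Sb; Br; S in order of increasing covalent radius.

H < S < Br < Sb < K

H is in period 1, group 1; S is in period 3, group 16; K is in period 4, group 1; Br is in period 4, group 17; Sb is in period 5, group 15.
Moving right in a period, electrons are added to the same shell under a stronger nuclear pull, so atoms get smaller; moving down, a new shell is opened and atoms get larger.
These span different periods and groups, so the two trends combine.
S > H: period and group pull opposite ways; the down-group shift dominates (103 vs 32 pm).
Br > S: the two effects oppose for this pair; the down-group effect wins (114 vs 103 pm).
Sb > Br: relative to Br, both the across-period and down-group shifts push Sb's atomic radius up.
K > Sb: the two effects oppose for this pair; the across-period effect wins (196 vs 140 pm).
For reference (pm): H 32, S 103, K 196, Br 114, Sb 140.
So from smallest to largest: H < S < Br < Sb < K.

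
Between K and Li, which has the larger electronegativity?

Li

Li is in period 2, group 1; K is in period 4, group 1.
Electronegativity increases across a period and decreases down a group, tracking effective nuclear charge and atomic size.
All are in group 1, so electronegativity increases up the group.
So Li has the larger electronegativity (Li > K).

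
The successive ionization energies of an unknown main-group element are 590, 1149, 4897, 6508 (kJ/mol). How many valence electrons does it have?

2

Look for the largest jump between consecutive ionization energies: IE3/IE2 ≈ 4.3, far larger than any earlier ratio.
That jump marks the point where a core electron is being removed. So the atom has 2 valence electrons.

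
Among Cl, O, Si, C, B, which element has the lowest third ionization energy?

Si

After 2 electrons have been removed, what remains? Cl²⁺ still has 5 valence electrons; O²⁺ still has 4 valence electrons; Si²⁺ still has 2 valence electrons; C²⁺ still has 2 valence electrons; B²⁺ still has 1 valence electron.
All are still removing valence electrons, so compare the +2 ions as you would atoms: IE_3 generally rises across a period (higher Z_eff) and falls down a group (larger shell), subject to the usual subshell exceptions.
Valence configurations: Cl²⁺ [Ne]3s²3p³, O²⁺ [He]2s²2p², Si²⁺ [Ne]3s², C²⁺ [He]2s², B²⁺ [He]2s¹.
Tabulated IE_3 (kJ/mol): Cl 3822, O 5300, Si 3232, C 4620, B 3660.
Putting it together, IE_3: Si < B < Cl < C < O.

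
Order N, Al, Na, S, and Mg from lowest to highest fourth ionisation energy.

S < N < Na < Mg < Al

After 3 electrons have been removed, what remains? N³⁺ still has 2 valence electrons; Al³⁺ is the bare [Ne] core; Na³⁺ is already 2 electrons into the core; S³⁺ still has 3 valence electrons; Mg³⁺ is already 1 electron into the core.
Pulling an electron out of a noble-gas core costs far more than removing a remaining valence electron, so Na, Mg and Al sit at the high end of IE_4.
Valence configurations: N³⁺ [He]2s², S³⁺ [Ne]3s²3p¹.
Tabulated IE_4 (kJ/mol): N 7475, Al 11577, Na 9543, S 4556, Mg 10543.
Overall IE_4 order: S < N < Na < Mg < Al.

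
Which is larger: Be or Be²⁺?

Be

Forming Be²⁺ removes 2 electrons from Be. Fewer electrons for the same nuclear charge means less shielding and a higher Z_eff on the remaining electrons, and for main-group metals the entire outer shell is lost.
A cation is smaller than its parent atom: Be²⁺ < Be.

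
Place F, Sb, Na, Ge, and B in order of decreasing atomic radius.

B is in period 2, group 13; F is in period 2, group 17; Na is in period 3, group 1; Ge is in period 4, group 14; Sb is in period 5, group 15.
Atomic radius shrinks across a period as nuclear charge pulls the same shell inward, and grows down a group as new shells are added.
Neither a single period nor a single group — weigh both effects.
B > F: B lies to the left of F in period 2, so the across-period effect alone puts B larger.
Ge > B: period and group pull opposite ways; the down-group shift dominates (121 vs 85 pm).
Sb > Ge: the two effects oppose for this pair; the down-group effect wins (140 vs 121 pm).
Na > Sb: period and group pull opposite ways; the across-period shift dominates (155 vs 140 pm).
For reference (pm): B 85, F 64, Na 155, Ge 121, Sb 140.
So from largest to smallest: Na > Sb > Ge > B > F.

Na > Sb > Ge > B > F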